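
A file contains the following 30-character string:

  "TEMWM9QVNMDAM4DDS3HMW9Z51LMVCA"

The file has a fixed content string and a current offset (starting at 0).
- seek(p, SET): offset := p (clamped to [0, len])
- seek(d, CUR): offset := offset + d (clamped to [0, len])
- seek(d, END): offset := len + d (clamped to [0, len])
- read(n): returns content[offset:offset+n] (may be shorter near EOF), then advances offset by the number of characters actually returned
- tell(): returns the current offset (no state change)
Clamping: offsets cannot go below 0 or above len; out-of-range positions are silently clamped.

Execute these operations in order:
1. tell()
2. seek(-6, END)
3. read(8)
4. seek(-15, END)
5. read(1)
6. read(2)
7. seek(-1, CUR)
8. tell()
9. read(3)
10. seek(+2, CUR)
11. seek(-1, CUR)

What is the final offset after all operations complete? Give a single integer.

After 1 (tell()): offset=0
After 2 (seek(-6, END)): offset=24
After 3 (read(8)): returned '1LMVCA', offset=30
After 4 (seek(-15, END)): offset=15
After 5 (read(1)): returned 'D', offset=16
After 6 (read(2)): returned 'S3', offset=18
After 7 (seek(-1, CUR)): offset=17
After 8 (tell()): offset=17
After 9 (read(3)): returned '3HM', offset=20
After 10 (seek(+2, CUR)): offset=22
After 11 (seek(-1, CUR)): offset=21

Answer: 21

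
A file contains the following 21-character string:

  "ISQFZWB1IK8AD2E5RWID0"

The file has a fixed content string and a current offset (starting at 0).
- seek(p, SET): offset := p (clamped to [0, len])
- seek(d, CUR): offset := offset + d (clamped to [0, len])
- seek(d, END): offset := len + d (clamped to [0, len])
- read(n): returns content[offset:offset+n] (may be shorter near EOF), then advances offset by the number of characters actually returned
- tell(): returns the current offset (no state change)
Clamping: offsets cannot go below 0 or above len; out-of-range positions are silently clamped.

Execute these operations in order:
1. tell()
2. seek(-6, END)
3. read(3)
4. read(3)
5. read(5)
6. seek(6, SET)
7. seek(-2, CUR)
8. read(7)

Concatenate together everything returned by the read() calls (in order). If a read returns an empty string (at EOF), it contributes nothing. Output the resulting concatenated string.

Answer: 5RWID0ZWB1IK8

Derivation:
After 1 (tell()): offset=0
After 2 (seek(-6, END)): offset=15
After 3 (read(3)): returned '5RW', offset=18
After 4 (read(3)): returned 'ID0', offset=21
After 5 (read(5)): returned '', offset=21
After 6 (seek(6, SET)): offset=6
After 7 (seek(-2, CUR)): offset=4
After 8 (read(7)): returned 'ZWB1IK8', offset=11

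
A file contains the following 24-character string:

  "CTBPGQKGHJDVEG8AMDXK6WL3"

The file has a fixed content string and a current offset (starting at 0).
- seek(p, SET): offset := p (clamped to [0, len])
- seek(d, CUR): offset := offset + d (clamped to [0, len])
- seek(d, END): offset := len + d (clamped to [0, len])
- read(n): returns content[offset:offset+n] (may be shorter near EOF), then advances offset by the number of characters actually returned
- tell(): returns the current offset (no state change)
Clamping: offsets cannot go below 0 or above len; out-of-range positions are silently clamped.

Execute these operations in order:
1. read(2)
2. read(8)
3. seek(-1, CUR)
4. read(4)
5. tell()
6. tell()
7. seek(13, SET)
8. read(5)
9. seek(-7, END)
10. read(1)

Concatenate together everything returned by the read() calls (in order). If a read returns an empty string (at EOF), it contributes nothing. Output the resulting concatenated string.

After 1 (read(2)): returned 'CT', offset=2
After 2 (read(8)): returned 'BPGQKGHJ', offset=10
After 3 (seek(-1, CUR)): offset=9
After 4 (read(4)): returned 'JDVE', offset=13
After 5 (tell()): offset=13
After 6 (tell()): offset=13
After 7 (seek(13, SET)): offset=13
After 8 (read(5)): returned 'G8AMD', offset=18
After 9 (seek(-7, END)): offset=17
After 10 (read(1)): returned 'D', offset=18

Answer: CTBPGQKGHJJDVEG8AMDD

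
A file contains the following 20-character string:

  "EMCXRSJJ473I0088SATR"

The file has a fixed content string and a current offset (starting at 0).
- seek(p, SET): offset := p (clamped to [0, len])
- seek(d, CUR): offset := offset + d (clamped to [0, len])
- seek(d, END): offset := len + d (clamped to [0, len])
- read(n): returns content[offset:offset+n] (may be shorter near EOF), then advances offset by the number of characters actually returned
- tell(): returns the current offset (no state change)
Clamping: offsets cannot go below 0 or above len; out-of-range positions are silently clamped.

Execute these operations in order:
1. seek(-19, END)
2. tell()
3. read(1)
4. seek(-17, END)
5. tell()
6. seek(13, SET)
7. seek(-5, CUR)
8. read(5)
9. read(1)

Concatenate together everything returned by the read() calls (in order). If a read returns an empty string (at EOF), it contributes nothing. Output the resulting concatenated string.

After 1 (seek(-19, END)): offset=1
After 2 (tell()): offset=1
After 3 (read(1)): returned 'M', offset=2
After 4 (seek(-17, END)): offset=3
After 5 (tell()): offset=3
After 6 (seek(13, SET)): offset=13
After 7 (seek(-5, CUR)): offset=8
After 8 (read(5)): returned '473I0', offset=13
After 9 (read(1)): returned '0', offset=14

Answer: M473I00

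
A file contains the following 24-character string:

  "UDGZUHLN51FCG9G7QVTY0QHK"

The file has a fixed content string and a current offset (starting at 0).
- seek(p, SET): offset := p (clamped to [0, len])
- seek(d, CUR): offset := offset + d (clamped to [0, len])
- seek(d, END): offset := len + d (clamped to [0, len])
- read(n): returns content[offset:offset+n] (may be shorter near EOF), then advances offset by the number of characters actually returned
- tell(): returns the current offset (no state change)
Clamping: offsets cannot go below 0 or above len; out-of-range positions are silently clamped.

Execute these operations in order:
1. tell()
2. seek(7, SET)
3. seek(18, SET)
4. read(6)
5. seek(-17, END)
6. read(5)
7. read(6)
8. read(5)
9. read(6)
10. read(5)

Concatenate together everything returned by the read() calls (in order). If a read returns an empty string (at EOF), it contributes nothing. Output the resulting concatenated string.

After 1 (tell()): offset=0
After 2 (seek(7, SET)): offset=7
After 3 (seek(18, SET)): offset=18
After 4 (read(6)): returned 'TY0QHK', offset=24
After 5 (seek(-17, END)): offset=7
After 6 (read(5)): returned 'N51FC', offset=12
After 7 (read(6)): returned 'G9G7QV', offset=18
After 8 (read(5)): returned 'TY0QH', offset=23
After 9 (read(6)): returned 'K', offset=24
After 10 (read(5)): returned '', offset=24

Answer: TY0QHKN51FCG9G7QVTY0QHK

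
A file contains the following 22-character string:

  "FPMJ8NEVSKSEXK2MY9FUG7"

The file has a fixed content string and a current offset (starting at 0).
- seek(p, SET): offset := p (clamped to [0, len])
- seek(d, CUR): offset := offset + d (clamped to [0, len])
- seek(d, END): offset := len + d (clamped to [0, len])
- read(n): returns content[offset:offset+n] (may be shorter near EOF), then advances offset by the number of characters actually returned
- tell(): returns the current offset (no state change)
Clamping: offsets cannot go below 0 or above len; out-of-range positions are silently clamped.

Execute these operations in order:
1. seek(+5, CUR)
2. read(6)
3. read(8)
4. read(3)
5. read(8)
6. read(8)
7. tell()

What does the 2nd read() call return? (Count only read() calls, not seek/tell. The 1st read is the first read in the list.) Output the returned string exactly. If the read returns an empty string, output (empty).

Answer: EXK2MY9F

Derivation:
After 1 (seek(+5, CUR)): offset=5
After 2 (read(6)): returned 'NEVSKS', offset=11
After 3 (read(8)): returned 'EXK2MY9F', offset=19
After 4 (read(3)): returned 'UG7', offset=22
After 5 (read(8)): returned '', offset=22
After 6 (read(8)): returned '', offset=22
After 7 (tell()): offset=22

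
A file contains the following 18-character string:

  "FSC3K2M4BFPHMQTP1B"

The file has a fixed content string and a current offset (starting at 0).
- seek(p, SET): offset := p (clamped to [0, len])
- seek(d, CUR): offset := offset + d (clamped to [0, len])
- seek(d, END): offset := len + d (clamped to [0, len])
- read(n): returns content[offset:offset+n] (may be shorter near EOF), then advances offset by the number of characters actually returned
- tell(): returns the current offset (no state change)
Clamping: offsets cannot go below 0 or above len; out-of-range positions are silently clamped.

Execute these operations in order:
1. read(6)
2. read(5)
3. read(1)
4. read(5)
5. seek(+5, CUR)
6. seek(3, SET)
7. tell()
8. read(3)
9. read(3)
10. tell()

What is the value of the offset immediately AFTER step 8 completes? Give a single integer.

After 1 (read(6)): returned 'FSC3K2', offset=6
After 2 (read(5)): returned 'M4BFP', offset=11
After 3 (read(1)): returned 'H', offset=12
After 4 (read(5)): returned 'MQTP1', offset=17
After 5 (seek(+5, CUR)): offset=18
After 6 (seek(3, SET)): offset=3
After 7 (tell()): offset=3
After 8 (read(3)): returned '3K2', offset=6

Answer: 6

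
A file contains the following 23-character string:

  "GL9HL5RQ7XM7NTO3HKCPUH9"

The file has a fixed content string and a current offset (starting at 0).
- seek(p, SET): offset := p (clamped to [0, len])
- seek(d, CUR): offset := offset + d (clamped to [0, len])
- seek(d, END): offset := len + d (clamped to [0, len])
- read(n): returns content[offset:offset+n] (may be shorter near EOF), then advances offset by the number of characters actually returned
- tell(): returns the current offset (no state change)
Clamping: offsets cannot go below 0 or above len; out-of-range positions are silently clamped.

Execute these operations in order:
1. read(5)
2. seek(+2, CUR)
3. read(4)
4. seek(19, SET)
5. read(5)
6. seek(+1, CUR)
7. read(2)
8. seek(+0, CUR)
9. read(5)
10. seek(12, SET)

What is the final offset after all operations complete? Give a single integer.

After 1 (read(5)): returned 'GL9HL', offset=5
After 2 (seek(+2, CUR)): offset=7
After 3 (read(4)): returned 'Q7XM', offset=11
After 4 (seek(19, SET)): offset=19
After 5 (read(5)): returned 'PUH9', offset=23
After 6 (seek(+1, CUR)): offset=23
After 7 (read(2)): returned '', offset=23
After 8 (seek(+0, CUR)): offset=23
After 9 (read(5)): returned '', offset=23
After 10 (seek(12, SET)): offset=12

Answer: 12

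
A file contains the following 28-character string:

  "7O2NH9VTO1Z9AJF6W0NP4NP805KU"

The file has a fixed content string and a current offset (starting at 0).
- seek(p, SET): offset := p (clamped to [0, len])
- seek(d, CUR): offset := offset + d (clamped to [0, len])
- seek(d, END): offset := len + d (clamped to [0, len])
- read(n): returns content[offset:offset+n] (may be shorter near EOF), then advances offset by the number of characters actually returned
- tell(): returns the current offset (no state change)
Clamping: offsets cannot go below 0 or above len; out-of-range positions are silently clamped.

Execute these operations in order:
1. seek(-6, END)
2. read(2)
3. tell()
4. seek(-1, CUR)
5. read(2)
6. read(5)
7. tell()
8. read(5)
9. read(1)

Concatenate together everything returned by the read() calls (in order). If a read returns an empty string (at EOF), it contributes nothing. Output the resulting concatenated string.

After 1 (seek(-6, END)): offset=22
After 2 (read(2)): returned 'P8', offset=24
After 3 (tell()): offset=24
After 4 (seek(-1, CUR)): offset=23
After 5 (read(2)): returned '80', offset=25
After 6 (read(5)): returned '5KU', offset=28
After 7 (tell()): offset=28
After 8 (read(5)): returned '', offset=28
After 9 (read(1)): returned '', offset=28

Answer: P8805KU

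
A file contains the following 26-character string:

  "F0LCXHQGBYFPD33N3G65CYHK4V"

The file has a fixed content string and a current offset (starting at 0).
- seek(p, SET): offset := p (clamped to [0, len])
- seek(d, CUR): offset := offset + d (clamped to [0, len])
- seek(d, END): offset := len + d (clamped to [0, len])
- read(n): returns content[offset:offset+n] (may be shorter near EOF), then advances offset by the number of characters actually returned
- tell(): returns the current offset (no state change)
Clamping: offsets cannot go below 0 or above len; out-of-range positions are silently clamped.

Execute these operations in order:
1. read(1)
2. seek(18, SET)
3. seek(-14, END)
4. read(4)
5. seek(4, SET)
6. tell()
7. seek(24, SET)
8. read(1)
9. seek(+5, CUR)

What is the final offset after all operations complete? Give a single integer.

Answer: 26

Derivation:
After 1 (read(1)): returned 'F', offset=1
After 2 (seek(18, SET)): offset=18
After 3 (seek(-14, END)): offset=12
After 4 (read(4)): returned 'D33N', offset=16
After 5 (seek(4, SET)): offset=4
After 6 (tell()): offset=4
After 7 (seek(24, SET)): offset=24
After 8 (read(1)): returned '4', offset=25
After 9 (seek(+5, CUR)): offset=26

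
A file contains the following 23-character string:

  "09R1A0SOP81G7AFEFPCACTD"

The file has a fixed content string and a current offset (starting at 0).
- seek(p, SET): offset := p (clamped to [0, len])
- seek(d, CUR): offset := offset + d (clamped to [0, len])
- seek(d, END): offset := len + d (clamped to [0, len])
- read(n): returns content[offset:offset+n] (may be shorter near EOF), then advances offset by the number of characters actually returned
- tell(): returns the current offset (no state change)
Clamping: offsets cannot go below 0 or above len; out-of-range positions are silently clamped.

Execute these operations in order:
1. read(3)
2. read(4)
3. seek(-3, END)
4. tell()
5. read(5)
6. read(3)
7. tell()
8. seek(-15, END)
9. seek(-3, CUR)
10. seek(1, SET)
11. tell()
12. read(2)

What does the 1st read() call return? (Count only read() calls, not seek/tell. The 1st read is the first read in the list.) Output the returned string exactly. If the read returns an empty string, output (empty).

Answer: 09R

Derivation:
After 1 (read(3)): returned '09R', offset=3
After 2 (read(4)): returned '1A0S', offset=7
After 3 (seek(-3, END)): offset=20
After 4 (tell()): offset=20
After 5 (read(5)): returned 'CTD', offset=23
After 6 (read(3)): returned '', offset=23
After 7 (tell()): offset=23
After 8 (seek(-15, END)): offset=8
After 9 (seek(-3, CUR)): offset=5
After 10 (seek(1, SET)): offset=1
After 11 (tell()): offset=1
After 12 (read(2)): returned '9R', offset=3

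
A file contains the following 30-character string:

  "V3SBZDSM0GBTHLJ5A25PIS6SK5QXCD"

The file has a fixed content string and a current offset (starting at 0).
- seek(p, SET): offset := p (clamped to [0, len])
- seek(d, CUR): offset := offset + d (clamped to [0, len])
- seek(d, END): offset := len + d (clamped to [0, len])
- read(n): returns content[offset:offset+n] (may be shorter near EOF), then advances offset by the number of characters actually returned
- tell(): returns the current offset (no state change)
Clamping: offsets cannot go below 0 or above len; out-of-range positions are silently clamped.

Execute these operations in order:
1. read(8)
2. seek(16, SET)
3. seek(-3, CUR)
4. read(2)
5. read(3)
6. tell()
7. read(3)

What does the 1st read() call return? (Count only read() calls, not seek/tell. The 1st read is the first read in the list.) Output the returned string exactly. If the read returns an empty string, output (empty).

After 1 (read(8)): returned 'V3SBZDSM', offset=8
After 2 (seek(16, SET)): offset=16
After 3 (seek(-3, CUR)): offset=13
After 4 (read(2)): returned 'LJ', offset=15
After 5 (read(3)): returned '5A2', offset=18
After 6 (tell()): offset=18
After 7 (read(3)): returned '5PI', offset=21

Answer: V3SBZDSM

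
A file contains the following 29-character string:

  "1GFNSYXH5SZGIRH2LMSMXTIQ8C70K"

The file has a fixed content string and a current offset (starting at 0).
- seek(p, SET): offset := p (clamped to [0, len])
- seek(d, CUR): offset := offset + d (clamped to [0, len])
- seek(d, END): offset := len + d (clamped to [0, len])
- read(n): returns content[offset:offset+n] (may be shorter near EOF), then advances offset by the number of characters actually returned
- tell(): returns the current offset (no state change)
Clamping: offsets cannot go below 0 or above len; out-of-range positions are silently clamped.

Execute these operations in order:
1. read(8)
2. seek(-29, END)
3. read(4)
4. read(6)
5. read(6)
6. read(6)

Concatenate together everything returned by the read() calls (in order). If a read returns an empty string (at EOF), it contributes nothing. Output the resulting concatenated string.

Answer: 1GFNSYXH1GFNSYXH5SZGIRH2LMSMXT

Derivation:
After 1 (read(8)): returned '1GFNSYXH', offset=8
After 2 (seek(-29, END)): offset=0
After 3 (read(4)): returned '1GFN', offset=4
After 4 (read(6)): returned 'SYXH5S', offset=10
After 5 (read(6)): returned 'ZGIRH2', offset=16
After 6 (read(6)): returned 'LMSMXT', offset=22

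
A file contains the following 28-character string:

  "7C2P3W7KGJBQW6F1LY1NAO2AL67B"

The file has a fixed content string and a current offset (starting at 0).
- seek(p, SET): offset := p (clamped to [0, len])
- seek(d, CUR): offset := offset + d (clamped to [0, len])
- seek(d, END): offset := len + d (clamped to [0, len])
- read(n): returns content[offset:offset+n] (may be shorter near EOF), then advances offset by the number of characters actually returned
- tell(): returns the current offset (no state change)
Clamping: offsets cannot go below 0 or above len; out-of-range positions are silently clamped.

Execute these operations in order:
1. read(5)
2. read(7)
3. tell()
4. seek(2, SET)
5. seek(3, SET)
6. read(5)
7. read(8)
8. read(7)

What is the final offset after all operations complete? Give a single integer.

After 1 (read(5)): returned '7C2P3', offset=5
After 2 (read(7)): returned 'W7KGJBQ', offset=12
After 3 (tell()): offset=12
After 4 (seek(2, SET)): offset=2
After 5 (seek(3, SET)): offset=3
After 6 (read(5)): returned 'P3W7K', offset=8
After 7 (read(8)): returned 'GJBQW6F1', offset=16
After 8 (read(7)): returned 'LY1NAO2', offset=23

Answer: 23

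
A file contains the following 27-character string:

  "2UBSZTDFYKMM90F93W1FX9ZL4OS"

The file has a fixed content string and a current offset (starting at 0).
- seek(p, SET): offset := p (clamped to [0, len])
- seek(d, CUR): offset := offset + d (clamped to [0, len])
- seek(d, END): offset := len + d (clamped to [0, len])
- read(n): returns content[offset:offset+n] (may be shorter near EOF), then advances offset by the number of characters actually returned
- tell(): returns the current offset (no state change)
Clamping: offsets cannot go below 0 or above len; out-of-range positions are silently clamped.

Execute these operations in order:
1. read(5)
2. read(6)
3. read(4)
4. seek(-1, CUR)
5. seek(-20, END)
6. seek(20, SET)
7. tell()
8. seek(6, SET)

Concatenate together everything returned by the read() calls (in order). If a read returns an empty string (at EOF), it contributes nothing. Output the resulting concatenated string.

Answer: 2UBSZTDFYKMM90F

Derivation:
After 1 (read(5)): returned '2UBSZ', offset=5
After 2 (read(6)): returned 'TDFYKM', offset=11
After 3 (read(4)): returned 'M90F', offset=15
After 4 (seek(-1, CUR)): offset=14
After 5 (seek(-20, END)): offset=7
After 6 (seek(20, SET)): offset=20
After 7 (tell()): offset=20
After 8 (seek(6, SET)): offset=6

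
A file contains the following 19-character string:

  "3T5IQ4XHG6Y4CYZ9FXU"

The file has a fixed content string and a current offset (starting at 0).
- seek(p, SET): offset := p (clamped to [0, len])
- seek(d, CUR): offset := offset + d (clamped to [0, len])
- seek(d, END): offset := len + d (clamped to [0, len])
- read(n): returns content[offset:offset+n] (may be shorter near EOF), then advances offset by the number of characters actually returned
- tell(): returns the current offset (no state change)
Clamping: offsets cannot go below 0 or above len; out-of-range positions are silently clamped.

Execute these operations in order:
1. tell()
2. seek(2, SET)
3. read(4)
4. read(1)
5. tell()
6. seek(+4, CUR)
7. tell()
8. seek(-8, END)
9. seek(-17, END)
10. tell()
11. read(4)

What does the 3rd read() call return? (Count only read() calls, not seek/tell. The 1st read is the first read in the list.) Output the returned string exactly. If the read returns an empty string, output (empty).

After 1 (tell()): offset=0
After 2 (seek(2, SET)): offset=2
After 3 (read(4)): returned '5IQ4', offset=6
After 4 (read(1)): returned 'X', offset=7
After 5 (tell()): offset=7
After 6 (seek(+4, CUR)): offset=11
After 7 (tell()): offset=11
After 8 (seek(-8, END)): offset=11
After 9 (seek(-17, END)): offset=2
After 10 (tell()): offset=2
After 11 (read(4)): returned '5IQ4', offset=6

Answer: 5IQ4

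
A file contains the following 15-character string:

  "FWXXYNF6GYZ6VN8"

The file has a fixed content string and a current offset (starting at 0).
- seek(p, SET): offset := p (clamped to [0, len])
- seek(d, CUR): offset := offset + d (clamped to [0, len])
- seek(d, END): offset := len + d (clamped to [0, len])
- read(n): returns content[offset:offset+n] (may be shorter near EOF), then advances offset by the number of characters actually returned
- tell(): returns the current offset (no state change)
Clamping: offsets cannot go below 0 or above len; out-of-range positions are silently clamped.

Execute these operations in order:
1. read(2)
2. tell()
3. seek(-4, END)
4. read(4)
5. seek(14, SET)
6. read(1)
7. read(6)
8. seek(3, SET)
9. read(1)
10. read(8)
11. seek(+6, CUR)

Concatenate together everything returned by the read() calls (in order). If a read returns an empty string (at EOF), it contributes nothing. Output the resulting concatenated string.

Answer: FW6VN88XYNF6GYZ6

Derivation:
After 1 (read(2)): returned 'FW', offset=2
After 2 (tell()): offset=2
After 3 (seek(-4, END)): offset=11
After 4 (read(4)): returned '6VN8', offset=15
After 5 (seek(14, SET)): offset=14
After 6 (read(1)): returned '8', offset=15
After 7 (read(6)): returned '', offset=15
After 8 (seek(3, SET)): offset=3
After 9 (read(1)): returned 'X', offset=4
After 10 (read(8)): returned 'YNF6GYZ6', offset=12
After 11 (seek(+6, CUR)): offset=15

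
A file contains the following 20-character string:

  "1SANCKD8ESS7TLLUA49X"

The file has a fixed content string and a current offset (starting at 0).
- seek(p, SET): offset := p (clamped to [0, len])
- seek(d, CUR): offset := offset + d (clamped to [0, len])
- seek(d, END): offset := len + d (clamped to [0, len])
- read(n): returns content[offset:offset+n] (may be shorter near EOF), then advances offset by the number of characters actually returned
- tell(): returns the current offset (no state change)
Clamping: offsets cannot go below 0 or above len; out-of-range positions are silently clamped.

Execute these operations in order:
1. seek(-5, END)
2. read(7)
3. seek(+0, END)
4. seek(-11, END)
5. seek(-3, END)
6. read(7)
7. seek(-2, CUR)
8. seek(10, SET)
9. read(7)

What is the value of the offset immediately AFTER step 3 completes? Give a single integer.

After 1 (seek(-5, END)): offset=15
After 2 (read(7)): returned 'UA49X', offset=20
After 3 (seek(+0, END)): offset=20

Answer: 20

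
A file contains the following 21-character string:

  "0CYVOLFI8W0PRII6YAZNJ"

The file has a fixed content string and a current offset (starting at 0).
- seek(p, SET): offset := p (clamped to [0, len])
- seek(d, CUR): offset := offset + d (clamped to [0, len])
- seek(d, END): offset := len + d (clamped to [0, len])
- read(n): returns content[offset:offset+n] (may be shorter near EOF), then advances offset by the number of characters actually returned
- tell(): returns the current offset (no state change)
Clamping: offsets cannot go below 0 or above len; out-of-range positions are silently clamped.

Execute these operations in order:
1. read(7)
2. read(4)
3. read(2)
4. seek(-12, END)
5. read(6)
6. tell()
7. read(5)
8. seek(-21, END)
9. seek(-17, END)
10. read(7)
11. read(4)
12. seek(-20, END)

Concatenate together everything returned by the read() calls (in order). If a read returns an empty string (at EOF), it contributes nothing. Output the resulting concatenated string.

After 1 (read(7)): returned '0CYVOLF', offset=7
After 2 (read(4)): returned 'I8W0', offset=11
After 3 (read(2)): returned 'PR', offset=13
After 4 (seek(-12, END)): offset=9
After 5 (read(6)): returned 'W0PRII', offset=15
After 6 (tell()): offset=15
After 7 (read(5)): returned '6YAZN', offset=20
After 8 (seek(-21, END)): offset=0
After 9 (seek(-17, END)): offset=4
After 10 (read(7)): returned 'OLFI8W0', offset=11
After 11 (read(4)): returned 'PRII', offset=15
After 12 (seek(-20, END)): offset=1

Answer: 0CYVOLFI8W0PRW0PRII6YAZNOLFI8W0PRII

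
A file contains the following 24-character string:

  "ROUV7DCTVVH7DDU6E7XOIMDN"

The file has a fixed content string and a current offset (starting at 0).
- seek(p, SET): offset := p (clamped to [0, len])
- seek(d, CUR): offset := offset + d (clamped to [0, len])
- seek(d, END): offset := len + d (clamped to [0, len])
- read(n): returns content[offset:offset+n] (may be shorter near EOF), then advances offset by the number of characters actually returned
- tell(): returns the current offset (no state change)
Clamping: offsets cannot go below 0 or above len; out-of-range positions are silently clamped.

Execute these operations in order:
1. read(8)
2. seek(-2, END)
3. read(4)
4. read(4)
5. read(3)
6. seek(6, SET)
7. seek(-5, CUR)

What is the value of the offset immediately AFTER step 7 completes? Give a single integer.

After 1 (read(8)): returned 'ROUV7DCT', offset=8
After 2 (seek(-2, END)): offset=22
After 3 (read(4)): returned 'DN', offset=24
After 4 (read(4)): returned '', offset=24
After 5 (read(3)): returned '', offset=24
After 6 (seek(6, SET)): offset=6
After 7 (seek(-5, CUR)): offset=1

Answer: 1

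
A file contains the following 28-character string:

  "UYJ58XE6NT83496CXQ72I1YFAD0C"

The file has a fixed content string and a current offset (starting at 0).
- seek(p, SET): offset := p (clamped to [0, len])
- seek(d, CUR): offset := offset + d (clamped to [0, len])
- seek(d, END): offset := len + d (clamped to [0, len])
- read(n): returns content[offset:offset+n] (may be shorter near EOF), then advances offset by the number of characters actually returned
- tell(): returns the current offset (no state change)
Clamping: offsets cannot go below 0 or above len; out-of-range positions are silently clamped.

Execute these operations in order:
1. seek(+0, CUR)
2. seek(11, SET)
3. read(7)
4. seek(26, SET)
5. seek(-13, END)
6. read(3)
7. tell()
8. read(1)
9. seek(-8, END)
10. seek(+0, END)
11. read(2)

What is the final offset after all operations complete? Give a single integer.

Answer: 28

Derivation:
After 1 (seek(+0, CUR)): offset=0
After 2 (seek(11, SET)): offset=11
After 3 (read(7)): returned '3496CXQ', offset=18
After 4 (seek(26, SET)): offset=26
After 5 (seek(-13, END)): offset=15
After 6 (read(3)): returned 'CXQ', offset=18
After 7 (tell()): offset=18
After 8 (read(1)): returned '7', offset=19
After 9 (seek(-8, END)): offset=20
After 10 (seek(+0, END)): offset=28
After 11 (read(2)): returned '', offset=28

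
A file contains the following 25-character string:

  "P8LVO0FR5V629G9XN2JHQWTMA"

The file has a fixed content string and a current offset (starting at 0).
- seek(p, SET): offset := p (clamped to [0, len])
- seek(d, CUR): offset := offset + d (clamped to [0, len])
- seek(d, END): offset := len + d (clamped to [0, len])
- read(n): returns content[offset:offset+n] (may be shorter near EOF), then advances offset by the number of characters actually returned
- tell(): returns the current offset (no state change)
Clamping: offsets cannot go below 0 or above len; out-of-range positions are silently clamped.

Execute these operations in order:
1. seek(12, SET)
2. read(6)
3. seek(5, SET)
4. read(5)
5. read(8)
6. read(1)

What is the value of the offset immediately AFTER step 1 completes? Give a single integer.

After 1 (seek(12, SET)): offset=12

Answer: 12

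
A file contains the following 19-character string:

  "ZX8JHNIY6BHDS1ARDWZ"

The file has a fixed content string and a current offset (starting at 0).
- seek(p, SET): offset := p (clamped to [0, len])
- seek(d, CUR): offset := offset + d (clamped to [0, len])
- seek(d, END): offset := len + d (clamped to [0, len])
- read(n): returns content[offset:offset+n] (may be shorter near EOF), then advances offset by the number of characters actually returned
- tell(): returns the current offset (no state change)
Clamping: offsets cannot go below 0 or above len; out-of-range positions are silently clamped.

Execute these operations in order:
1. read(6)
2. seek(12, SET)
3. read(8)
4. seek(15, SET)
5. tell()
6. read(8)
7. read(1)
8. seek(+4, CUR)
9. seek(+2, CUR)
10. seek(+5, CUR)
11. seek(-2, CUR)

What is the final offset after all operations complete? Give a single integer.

Answer: 17

Derivation:
After 1 (read(6)): returned 'ZX8JHN', offset=6
After 2 (seek(12, SET)): offset=12
After 3 (read(8)): returned 'S1ARDWZ', offset=19
After 4 (seek(15, SET)): offset=15
After 5 (tell()): offset=15
After 6 (read(8)): returned 'RDWZ', offset=19
After 7 (read(1)): returned '', offset=19
After 8 (seek(+4, CUR)): offset=19
After 9 (seek(+2, CUR)): offset=19
After 10 (seek(+5, CUR)): offset=19
After 11 (seek(-2, CUR)): offset=17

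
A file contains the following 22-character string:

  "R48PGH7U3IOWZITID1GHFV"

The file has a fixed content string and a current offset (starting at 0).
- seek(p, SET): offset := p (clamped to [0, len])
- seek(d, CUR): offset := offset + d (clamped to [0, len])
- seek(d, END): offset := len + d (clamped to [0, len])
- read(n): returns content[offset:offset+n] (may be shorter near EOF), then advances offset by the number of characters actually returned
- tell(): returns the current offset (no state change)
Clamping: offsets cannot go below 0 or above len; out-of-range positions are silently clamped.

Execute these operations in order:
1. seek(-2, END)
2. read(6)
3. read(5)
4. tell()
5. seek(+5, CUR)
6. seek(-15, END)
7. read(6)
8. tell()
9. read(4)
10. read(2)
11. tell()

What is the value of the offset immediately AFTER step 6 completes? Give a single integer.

Answer: 7

Derivation:
After 1 (seek(-2, END)): offset=20
After 2 (read(6)): returned 'FV', offset=22
After 3 (read(5)): returned '', offset=22
After 4 (tell()): offset=22
After 5 (seek(+5, CUR)): offset=22
After 6 (seek(-15, END)): offset=7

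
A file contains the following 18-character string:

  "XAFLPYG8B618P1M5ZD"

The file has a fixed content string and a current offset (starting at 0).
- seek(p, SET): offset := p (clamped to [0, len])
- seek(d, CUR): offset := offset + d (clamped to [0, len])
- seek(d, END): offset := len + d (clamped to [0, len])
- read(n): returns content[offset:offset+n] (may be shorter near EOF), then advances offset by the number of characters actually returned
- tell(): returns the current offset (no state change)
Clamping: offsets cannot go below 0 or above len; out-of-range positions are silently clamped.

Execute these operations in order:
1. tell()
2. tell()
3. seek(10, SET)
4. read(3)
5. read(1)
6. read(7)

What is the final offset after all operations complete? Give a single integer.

Answer: 18

Derivation:
After 1 (tell()): offset=0
After 2 (tell()): offset=0
After 3 (seek(10, SET)): offset=10
After 4 (read(3)): returned '18P', offset=13
After 5 (read(1)): returned '1', offset=14
After 6 (read(7)): returned 'M5ZD', offset=18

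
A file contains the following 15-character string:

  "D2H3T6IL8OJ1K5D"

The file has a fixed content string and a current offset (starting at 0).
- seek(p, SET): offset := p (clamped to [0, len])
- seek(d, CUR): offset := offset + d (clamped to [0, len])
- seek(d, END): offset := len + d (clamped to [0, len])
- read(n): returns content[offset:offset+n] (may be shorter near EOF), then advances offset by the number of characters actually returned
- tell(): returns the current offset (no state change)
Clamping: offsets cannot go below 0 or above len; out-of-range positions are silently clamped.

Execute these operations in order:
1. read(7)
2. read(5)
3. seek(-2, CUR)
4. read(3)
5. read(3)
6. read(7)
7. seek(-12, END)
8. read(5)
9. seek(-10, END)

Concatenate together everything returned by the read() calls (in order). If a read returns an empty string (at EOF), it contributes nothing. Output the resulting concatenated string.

Answer: D2H3T6IL8OJ1J1K5D3T6IL

Derivation:
After 1 (read(7)): returned 'D2H3T6I', offset=7
After 2 (read(5)): returned 'L8OJ1', offset=12
After 3 (seek(-2, CUR)): offset=10
After 4 (read(3)): returned 'J1K', offset=13
After 5 (read(3)): returned '5D', offset=15
After 6 (read(7)): returned '', offset=15
After 7 (seek(-12, END)): offset=3
After 8 (read(5)): returned '3T6IL', offset=8
After 9 (seek(-10, END)): offset=5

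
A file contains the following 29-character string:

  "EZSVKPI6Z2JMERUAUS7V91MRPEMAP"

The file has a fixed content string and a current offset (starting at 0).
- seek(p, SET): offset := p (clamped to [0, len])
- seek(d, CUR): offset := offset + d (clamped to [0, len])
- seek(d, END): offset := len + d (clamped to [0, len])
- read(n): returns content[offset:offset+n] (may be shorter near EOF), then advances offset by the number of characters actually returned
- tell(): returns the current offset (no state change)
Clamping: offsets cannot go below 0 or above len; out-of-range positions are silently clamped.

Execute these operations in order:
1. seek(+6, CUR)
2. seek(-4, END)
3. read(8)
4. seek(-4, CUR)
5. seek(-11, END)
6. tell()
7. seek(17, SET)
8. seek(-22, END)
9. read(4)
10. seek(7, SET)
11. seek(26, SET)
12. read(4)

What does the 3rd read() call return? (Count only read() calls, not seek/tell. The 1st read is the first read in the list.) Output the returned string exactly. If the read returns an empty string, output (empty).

Answer: MAP

Derivation:
After 1 (seek(+6, CUR)): offset=6
After 2 (seek(-4, END)): offset=25
After 3 (read(8)): returned 'EMAP', offset=29
After 4 (seek(-4, CUR)): offset=25
After 5 (seek(-11, END)): offset=18
After 6 (tell()): offset=18
After 7 (seek(17, SET)): offset=17
After 8 (seek(-22, END)): offset=7
After 9 (read(4)): returned '6Z2J', offset=11
After 10 (seek(7, SET)): offset=7
After 11 (seek(26, SET)): offset=26
After 12 (read(4)): returned 'MAP', offset=29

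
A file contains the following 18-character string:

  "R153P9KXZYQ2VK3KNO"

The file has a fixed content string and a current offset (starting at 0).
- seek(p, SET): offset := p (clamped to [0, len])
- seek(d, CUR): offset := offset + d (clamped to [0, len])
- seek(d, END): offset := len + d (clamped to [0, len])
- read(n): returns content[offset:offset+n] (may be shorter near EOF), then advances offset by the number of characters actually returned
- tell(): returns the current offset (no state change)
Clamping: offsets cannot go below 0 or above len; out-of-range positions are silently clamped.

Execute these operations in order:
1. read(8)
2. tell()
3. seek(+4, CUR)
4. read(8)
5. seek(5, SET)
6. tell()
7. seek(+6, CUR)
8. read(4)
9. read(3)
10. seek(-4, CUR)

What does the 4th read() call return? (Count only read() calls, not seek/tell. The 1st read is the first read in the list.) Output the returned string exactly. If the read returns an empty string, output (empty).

Answer: KNO

Derivation:
After 1 (read(8)): returned 'R153P9KX', offset=8
After 2 (tell()): offset=8
After 3 (seek(+4, CUR)): offset=12
After 4 (read(8)): returned 'VK3KNO', offset=18
After 5 (seek(5, SET)): offset=5
After 6 (tell()): offset=5
After 7 (seek(+6, CUR)): offset=11
After 8 (read(4)): returned '2VK3', offset=15
After 9 (read(3)): returned 'KNO', offset=18
After 10 (seek(-4, CUR)): offset=14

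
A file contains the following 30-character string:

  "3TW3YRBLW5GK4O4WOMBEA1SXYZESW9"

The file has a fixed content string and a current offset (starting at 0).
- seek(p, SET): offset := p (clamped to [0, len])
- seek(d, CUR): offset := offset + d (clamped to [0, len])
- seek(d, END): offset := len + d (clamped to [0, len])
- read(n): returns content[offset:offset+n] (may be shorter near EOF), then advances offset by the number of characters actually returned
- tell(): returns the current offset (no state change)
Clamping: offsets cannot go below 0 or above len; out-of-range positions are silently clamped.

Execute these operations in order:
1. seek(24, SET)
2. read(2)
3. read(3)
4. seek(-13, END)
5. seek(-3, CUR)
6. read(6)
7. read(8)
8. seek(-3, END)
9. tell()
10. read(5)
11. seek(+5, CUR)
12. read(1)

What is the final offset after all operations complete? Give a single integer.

After 1 (seek(24, SET)): offset=24
After 2 (read(2)): returned 'YZ', offset=26
After 3 (read(3)): returned 'ESW', offset=29
After 4 (seek(-13, END)): offset=17
After 5 (seek(-3, CUR)): offset=14
After 6 (read(6)): returned '4WOMBE', offset=20
After 7 (read(8)): returned 'A1SXYZES', offset=28
After 8 (seek(-3, END)): offset=27
After 9 (tell()): offset=27
After 10 (read(5)): returned 'SW9', offset=30
After 11 (seek(+5, CUR)): offset=30
After 12 (read(1)): returned '', offset=30

Answer: 30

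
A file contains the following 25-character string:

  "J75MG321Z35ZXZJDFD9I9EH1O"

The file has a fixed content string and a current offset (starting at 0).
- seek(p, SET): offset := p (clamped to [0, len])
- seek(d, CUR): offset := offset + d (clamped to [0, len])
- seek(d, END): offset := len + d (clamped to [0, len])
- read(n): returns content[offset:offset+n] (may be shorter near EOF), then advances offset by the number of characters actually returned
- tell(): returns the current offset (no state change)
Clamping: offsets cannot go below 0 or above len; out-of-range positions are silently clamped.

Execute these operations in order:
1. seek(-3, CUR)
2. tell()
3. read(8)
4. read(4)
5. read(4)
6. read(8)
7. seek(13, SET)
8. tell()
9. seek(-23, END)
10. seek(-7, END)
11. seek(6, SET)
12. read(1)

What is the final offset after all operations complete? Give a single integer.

Answer: 7

Derivation:
After 1 (seek(-3, CUR)): offset=0
After 2 (tell()): offset=0
After 3 (read(8)): returned 'J75MG321', offset=8
After 4 (read(4)): returned 'Z35Z', offset=12
After 5 (read(4)): returned 'XZJD', offset=16
After 6 (read(8)): returned 'FD9I9EH1', offset=24
After 7 (seek(13, SET)): offset=13
After 8 (tell()): offset=13
After 9 (seek(-23, END)): offset=2
After 10 (seek(-7, END)): offset=18
After 11 (seek(6, SET)): offset=6
After 12 (read(1)): returned '2', offset=7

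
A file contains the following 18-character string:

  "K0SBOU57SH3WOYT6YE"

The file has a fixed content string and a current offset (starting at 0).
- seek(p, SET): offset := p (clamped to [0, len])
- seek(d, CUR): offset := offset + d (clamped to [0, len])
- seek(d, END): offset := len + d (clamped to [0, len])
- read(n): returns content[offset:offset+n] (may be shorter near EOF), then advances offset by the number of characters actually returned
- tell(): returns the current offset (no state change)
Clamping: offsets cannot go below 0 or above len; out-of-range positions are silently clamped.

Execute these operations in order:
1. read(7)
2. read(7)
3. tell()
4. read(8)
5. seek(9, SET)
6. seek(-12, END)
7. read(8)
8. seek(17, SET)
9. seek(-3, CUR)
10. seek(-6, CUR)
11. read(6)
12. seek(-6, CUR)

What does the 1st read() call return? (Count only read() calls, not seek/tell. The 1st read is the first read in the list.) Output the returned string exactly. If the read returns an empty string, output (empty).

Answer: K0SBOU5

Derivation:
After 1 (read(7)): returned 'K0SBOU5', offset=7
After 2 (read(7)): returned '7SH3WOY', offset=14
After 3 (tell()): offset=14
After 4 (read(8)): returned 'T6YE', offset=18
After 5 (seek(9, SET)): offset=9
After 6 (seek(-12, END)): offset=6
After 7 (read(8)): returned '57SH3WOY', offset=14
After 8 (seek(17, SET)): offset=17
After 9 (seek(-3, CUR)): offset=14
After 10 (seek(-6, CUR)): offset=8
After 11 (read(6)): returned 'SH3WOY', offset=14
After 12 (seek(-6, CUR)): offset=8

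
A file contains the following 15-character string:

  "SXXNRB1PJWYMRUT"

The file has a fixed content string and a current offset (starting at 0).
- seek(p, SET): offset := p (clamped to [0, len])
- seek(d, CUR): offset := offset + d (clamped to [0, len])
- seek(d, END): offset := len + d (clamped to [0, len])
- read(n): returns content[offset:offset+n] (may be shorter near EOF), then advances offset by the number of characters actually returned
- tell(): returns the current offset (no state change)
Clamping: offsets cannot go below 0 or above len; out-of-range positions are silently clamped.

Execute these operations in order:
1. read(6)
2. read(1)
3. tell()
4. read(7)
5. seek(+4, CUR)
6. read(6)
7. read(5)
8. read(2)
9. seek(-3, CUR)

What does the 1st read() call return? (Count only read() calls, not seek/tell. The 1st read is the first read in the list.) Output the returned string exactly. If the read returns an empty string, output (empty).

After 1 (read(6)): returned 'SXXNRB', offset=6
After 2 (read(1)): returned '1', offset=7
After 3 (tell()): offset=7
After 4 (read(7)): returned 'PJWYMRU', offset=14
After 5 (seek(+4, CUR)): offset=15
After 6 (read(6)): returned '', offset=15
After 7 (read(5)): returned '', offset=15
After 8 (read(2)): returned '', offset=15
After 9 (seek(-3, CUR)): offset=12

Answer: SXXNRB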